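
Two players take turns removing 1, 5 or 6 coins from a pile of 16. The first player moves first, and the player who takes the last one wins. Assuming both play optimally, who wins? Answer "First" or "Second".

Compute winning (W) and losing (L) positions by backward induction:
i:   0  1  2  3  4  5  6  7  8  9 10 11 12 13 14 15 16
     L  W  L  W  L  W  W  W  W  W  W  L  W  L  W  L  W
Position 16 is W, so the first player wins.

First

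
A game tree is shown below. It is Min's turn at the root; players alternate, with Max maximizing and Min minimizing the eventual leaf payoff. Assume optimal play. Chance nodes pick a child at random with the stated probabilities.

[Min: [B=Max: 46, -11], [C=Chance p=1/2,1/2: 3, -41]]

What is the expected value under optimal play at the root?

-19

B (Max): max(46, -11) = 46
C (Chance): 1/2·3 + 1/2·-41 = -19
Root (Min): min(46, -19) = -19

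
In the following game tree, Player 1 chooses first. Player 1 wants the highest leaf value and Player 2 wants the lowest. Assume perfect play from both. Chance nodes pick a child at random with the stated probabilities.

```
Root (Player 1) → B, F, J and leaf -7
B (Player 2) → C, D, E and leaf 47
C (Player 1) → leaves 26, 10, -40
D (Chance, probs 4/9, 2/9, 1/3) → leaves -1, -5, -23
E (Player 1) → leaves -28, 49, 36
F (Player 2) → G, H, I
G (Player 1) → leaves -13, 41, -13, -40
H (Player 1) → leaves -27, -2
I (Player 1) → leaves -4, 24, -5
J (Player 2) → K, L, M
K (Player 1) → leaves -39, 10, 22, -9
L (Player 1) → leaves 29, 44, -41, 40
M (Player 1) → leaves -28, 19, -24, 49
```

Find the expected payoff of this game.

22

C (Player 1): max(26, 10, -40) = 26
D (Chance): 4/9·-1 + 2/9·-5 + 1/3·-23 = -9.22
E (Player 1): max(-28, 49, 36) = 49
B (Player 2): min(26, -9.22, 49, 47) = -9.22
G (Player 1): max(-13, 41, -13, -40) = 41
H (Player 1): max(-27, -2) = -2
I (Player 1): max(-4, 24, -5) = 24
F (Player 2): min(41, -2, 24) = -2
K (Player 1): max(-39, 10, 22, -9) = 22
L (Player 1): max(29, 44, -41, 40) = 44
M (Player 1): max(-28, 19, -24, 49) = 49
J (Player 2): min(22, 44, 49) = 22
Root (Player 1): max(-9.22, -2, 22, -7) = 22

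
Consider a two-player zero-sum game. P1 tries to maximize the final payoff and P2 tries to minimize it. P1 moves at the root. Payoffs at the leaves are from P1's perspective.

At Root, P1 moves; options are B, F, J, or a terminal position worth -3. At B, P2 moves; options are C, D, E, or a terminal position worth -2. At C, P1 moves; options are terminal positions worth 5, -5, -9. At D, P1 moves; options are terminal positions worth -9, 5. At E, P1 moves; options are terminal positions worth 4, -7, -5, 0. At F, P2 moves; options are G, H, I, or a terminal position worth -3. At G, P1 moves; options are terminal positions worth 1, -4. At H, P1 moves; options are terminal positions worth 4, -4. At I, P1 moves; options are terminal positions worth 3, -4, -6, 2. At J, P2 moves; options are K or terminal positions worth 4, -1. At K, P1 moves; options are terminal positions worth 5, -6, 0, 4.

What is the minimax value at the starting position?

-1

C (P1): max(5, -5, -9) = 5
D (P1): max(-9, 5) = 5
E (P1): max(4, -7, -5, 0) = 4
B (P2): min(5, 5, 4, -2) = -2
G (P1): max(1, -4) = 1
H (P1): max(4, -4) = 4
I (P1): max(3, -4, -6, 2) = 3
F (P2): min(1, 4, 3, -3) = -3
K (P1): max(5, -6, 0, 4) = 5
J (P2): min(5, 4, -1) = -1
Root (P1): max(-2, -3, -1, -3) = -1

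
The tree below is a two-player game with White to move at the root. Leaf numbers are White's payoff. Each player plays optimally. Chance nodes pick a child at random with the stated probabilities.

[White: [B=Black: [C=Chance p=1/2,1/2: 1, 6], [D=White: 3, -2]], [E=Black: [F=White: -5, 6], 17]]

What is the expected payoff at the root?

6

C (Chance): 1/2·1 + 1/2·6 = 3.5
D (White): max(3, -2) = 3
B (Black): min(3.5, 3) = 3
F (White): max(-5, 6) = 6
E (Black): min(6, 17) = 6
Root (White): max(3, 6) = 6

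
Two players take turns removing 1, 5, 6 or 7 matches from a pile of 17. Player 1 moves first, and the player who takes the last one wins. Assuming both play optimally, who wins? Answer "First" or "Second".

First

i:   0  1  2  3  4  5  6  7  8  9 10 11 12 13 14 15 16 17
     L  W  L  W  L  W  W  W  W  W  W  W  L  W  L  W  L  W
Position 17 is W, so the first player wins.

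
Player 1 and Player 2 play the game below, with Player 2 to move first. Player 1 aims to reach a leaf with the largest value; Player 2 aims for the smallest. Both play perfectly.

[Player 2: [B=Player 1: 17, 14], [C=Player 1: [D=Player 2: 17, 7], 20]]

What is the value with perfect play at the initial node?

17

B (Player 1): max(17, 14) = 17
D (Player 2): min(17, 7) = 7
C (Player 1): max(7, 20) = 20
Root (Player 2): min(17, 20) = 17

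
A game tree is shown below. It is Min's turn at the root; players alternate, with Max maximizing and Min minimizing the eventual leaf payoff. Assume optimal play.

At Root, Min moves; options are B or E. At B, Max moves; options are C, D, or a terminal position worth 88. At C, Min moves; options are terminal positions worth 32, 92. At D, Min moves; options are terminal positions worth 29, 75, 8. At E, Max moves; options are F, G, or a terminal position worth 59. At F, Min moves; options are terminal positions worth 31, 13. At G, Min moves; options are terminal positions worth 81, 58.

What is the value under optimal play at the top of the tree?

C (Min): min(32, 92) = 32
D (Min): min(29, 75, 8) = 8
B (Max): max(32, 8, 88) = 88
F (Min): min(31, 13) = 13
G (Min): min(81, 58) = 58
E (Max): max(13, 58, 59) = 59
Root (Min): min(88, 59) = 59

59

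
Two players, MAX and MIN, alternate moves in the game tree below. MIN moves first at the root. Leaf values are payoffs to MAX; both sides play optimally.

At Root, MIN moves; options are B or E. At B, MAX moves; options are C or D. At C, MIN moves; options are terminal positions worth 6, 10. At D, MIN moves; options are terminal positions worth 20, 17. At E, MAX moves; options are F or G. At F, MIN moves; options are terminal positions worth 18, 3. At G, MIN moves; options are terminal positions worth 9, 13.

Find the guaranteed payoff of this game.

C (MIN): min(6, 10) = 6
D (MIN): min(20, 17) = 17
B (MAX): max(6, 17) = 17
F (MIN): min(18, 3) = 3
G (MIN): min(9, 13) = 9
E (MAX): max(3, 9) = 9
Root (MIN): min(17, 9) = 9

9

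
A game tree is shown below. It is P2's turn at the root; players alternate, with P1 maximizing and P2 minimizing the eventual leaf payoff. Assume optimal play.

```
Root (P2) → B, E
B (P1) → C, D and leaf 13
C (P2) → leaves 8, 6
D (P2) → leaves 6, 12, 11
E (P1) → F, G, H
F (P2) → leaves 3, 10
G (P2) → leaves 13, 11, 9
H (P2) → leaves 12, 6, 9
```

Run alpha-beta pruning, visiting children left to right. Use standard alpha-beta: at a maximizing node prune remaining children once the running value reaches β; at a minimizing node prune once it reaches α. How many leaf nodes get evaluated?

C [α=-∞,β=+∞]: v=6
D [α=6,β=+∞]: v=6 after child 1 ≤ α → α-cutoff, skip 2
B [α=-∞,β=+∞]: v=13
F [α=-∞,β=13]: v=3
G [α=3,β=13]: v=9
H [α=9,β=13]: v=6 after child 2 ≤ α → α-cutoff, skip 1
E [α=-∞,β=13]: v=9
Root [α=-∞,β=+∞]: v=9
Leaves evaluated: 11 of 14.

11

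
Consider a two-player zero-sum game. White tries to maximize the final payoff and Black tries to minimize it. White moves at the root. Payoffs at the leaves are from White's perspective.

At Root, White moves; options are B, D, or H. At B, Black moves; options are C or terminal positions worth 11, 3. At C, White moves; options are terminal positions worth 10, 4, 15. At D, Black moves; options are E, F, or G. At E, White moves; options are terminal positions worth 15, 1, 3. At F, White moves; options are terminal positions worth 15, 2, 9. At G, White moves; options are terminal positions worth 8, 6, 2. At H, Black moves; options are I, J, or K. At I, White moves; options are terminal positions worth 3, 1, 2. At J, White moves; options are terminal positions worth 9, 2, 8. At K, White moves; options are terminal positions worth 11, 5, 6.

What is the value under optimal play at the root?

C (White): max(10, 4, 15) = 15
B (Black): min(15, 11, 3) = 3
E (White): max(15, 1, 3) = 15
F (White): max(15, 2, 9) = 15
G (White): max(8, 6, 2) = 8
D (Black): min(15, 15, 8) = 8
I (White): max(3, 1, 2) = 3
J (White): max(9, 2, 8) = 9
K (White): max(11, 5, 6) = 11
H (Black): min(3, 9, 11) = 3
Root (White): max(3, 8, 3) = 8

8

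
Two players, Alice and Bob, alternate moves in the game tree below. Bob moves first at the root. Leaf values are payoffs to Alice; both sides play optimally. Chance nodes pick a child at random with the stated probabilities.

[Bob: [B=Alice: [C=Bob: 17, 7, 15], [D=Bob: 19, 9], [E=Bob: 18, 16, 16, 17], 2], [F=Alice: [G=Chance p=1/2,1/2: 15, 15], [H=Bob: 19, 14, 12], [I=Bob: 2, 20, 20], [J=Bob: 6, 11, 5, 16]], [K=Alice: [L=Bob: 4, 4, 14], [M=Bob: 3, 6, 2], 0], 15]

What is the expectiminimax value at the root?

C (Bob): min(17, 7, 15) = 7
D (Bob): min(19, 9) = 9
E (Bob): min(18, 16, 16, 17) = 16
B (Alice): max(7, 9, 16, 2) = 16
G (Chance): 1/2·15 + 1/2·15 = 15
H (Bob): min(19, 14, 12) = 12
I (Bob): min(2, 20, 20) = 2
J (Bob): min(6, 11, 5, 16) = 5
F (Alice): max(15, 12, 2, 5) = 15
L (Bob): min(4, 4, 14) = 4
M (Bob): min(3, 6, 2) = 2
K (Alice): max(4, 2, 0) = 4
Root (Bob): min(16, 15, 4, 15) = 4

4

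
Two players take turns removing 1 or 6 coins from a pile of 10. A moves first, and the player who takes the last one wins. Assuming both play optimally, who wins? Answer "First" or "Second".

i:   0  1  2  3  4  5  6  7  8  9 10
     L  W  L  W  L  W  W  L  W  L  W
Position 10 is W, so the first player wins.

First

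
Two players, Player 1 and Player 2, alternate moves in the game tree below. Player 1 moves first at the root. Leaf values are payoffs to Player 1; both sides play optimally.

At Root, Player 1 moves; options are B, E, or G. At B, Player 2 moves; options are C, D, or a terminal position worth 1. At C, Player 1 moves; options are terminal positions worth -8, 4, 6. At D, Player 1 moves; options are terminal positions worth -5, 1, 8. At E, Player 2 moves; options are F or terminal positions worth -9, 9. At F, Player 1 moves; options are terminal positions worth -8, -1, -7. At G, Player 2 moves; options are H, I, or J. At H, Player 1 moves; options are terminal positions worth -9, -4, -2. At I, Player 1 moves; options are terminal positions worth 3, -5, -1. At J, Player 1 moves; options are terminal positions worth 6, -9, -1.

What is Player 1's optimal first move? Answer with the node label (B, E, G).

B

C (Player 1): max(-8, 4, 6) = 6
D (Player 1): max(-5, 1, 8) = 8
B (Player 2): min(6, 8, 1) = 1
F (Player 1): max(-8, -1, -7) = -1
E (Player 2): min(-1, -9, 9) = -9
H (Player 1): max(-9, -4, -2) = -2
I (Player 1): max(3, -5, -1) = 3
J (Player 1): max(6, -9, -1) = 6
G (Player 2): min(-2, 3, 6) = -2
Root (Player 1): max(1, -9, -2) = 1
Player 1 picks the child with the highest value: B (value 1).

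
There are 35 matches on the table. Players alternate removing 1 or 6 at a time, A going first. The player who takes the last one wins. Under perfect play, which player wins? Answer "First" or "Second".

Second

W/L table (W = player to move can force a win):
i:   0  1  2  3  4  5  6  7  8  9 10 11 12 13 14 15 16 17 18 19 20 21 22 23 24 25 26 27 28 29 30 31 32 33 34 35
     L  W  L  W  L  W  W  L  W  L  W  L  W  W  L  W  L  W  L  W  W  L  W  L  W  L  W  W  L  W  L  W  L  W  W  L
Position 35 is L, so the second player wins.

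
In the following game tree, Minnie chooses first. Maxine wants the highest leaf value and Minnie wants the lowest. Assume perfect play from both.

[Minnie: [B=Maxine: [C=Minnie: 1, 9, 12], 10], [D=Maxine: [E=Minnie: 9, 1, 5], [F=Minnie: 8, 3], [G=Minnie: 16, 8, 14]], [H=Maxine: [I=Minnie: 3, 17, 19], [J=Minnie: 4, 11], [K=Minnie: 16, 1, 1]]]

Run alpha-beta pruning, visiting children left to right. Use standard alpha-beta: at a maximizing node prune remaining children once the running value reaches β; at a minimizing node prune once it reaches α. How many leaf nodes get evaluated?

C [α=-∞,β=+∞]: v=1
B [α=-∞,β=+∞]: v=10
E [α=-∞,β=10]: v=1
F [α=1,β=10]: v=3
G [α=3,β=10]: v=8
D [α=-∞,β=10]: v=8
I [α=-∞,β=8]: v=3
J [α=3,β=8]: v=4
K [α=4,β=8]: v=1 after child 2 ≤ α → α-cutoff, skip 1
H [α=-∞,β=8]: v=4
Root [α=-∞,β=+∞]: v=4
Leaves evaluated: 19 of 20.

19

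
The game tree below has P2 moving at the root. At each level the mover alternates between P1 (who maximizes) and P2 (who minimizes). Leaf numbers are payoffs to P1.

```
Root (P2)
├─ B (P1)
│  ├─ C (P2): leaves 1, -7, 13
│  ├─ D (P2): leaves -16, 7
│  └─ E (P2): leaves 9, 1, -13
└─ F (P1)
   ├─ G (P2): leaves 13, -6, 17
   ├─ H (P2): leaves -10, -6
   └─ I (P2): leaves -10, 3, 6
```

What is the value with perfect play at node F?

G: min(13, -6, 17) = -6
H: min(-10, -6) = -10
I: min(-10, 3, 6) = -10
F: max(-6, -10, -10) = -6

-6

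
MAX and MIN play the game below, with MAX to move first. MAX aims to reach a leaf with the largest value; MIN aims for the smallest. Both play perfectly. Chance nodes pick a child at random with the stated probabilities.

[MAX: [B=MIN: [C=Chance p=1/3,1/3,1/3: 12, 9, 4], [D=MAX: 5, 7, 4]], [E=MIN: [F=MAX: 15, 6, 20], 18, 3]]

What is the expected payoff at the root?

C (Chance): 1/3·12 + 1/3·9 + 1/3·4 = 8.33
D (MAX): max(5, 7, 4) = 7
B (MIN): min(8.33, 7) = 7
F (MAX): max(15, 6, 20) = 20
E (MIN): min(20, 18, 3) = 3
Root (MAX): max(7, 3) = 7

7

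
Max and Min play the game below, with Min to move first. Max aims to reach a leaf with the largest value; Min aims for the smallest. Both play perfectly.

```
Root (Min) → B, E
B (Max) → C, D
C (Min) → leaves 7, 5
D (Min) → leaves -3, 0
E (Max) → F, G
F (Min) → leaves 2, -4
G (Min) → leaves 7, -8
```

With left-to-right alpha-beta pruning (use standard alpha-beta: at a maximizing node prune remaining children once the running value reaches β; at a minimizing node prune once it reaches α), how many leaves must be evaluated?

7

C [α=-∞,β=+∞]: v=5
D [α=5,β=+∞]: v=-3 after child 1 ≤ α → α-cutoff, skip 1
B [α=-∞,β=+∞]: v=5
F [α=-∞,β=5]: v=-4
G [α=-4,β=5]: v=-8
E [α=-∞,β=5]: v=-4
Root [α=-∞,β=+∞]: v=-4
Leaves evaluated: 7 of 8.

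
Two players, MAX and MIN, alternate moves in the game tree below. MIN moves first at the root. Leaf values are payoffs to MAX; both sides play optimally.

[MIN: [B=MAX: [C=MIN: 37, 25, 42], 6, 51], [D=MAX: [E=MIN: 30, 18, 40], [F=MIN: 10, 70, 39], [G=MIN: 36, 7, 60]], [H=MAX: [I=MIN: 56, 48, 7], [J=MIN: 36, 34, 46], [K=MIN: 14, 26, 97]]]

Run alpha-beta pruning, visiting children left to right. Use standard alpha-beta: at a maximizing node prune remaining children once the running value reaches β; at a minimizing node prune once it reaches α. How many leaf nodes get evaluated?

C [α=-∞,β=+∞]: v=25
B [α=-∞,β=+∞]: v=51
E [α=-∞,β=51]: v=18
F [α=18,β=51]: v=10 after child 1 ≤ α → α-cutoff, skip 2
G [α=18,β=51]: v=7 after child 2 ≤ α → α-cutoff, skip 1
D [α=-∞,β=51]: v=18
I [α=-∞,β=18]: v=7
J [α=7,β=18]: v=34
H [α=-∞,β=18]: v=34 after child 2 ≥ β → β-cutoff, skip 1
Root [α=-∞,β=+∞]: v=18
Leaves evaluated: 17 of 23.

17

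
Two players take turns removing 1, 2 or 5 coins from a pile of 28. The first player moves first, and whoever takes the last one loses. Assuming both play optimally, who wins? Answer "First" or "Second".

W/L table (W = player to move can force a win):
i:   0  1  2  3  4  5  6  7  8  9 10 11 12 13 14 15 16 17 18 19 20 21 22 23 24 25 26 27 28
     W  L  W  W  L  W  W  L  W  W  L  W  W  L  W  W  L  W  W  L  W  W  L  W  W  L  W  W  L
Position 28 is L, so the second player wins.

Second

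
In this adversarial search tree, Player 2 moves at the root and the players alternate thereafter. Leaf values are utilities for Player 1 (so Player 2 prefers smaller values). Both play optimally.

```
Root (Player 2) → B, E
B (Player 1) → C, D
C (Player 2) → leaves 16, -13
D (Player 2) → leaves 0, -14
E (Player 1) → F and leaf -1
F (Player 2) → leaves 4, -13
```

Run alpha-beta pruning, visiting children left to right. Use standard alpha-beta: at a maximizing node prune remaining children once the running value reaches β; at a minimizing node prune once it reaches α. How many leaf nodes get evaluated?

6

C [α=-∞,β=+∞]: v=-13
D [α=-13,β=+∞]: v=-14
B [α=-∞,β=+∞]: v=-13
F [α=-∞,β=-13]: v=-13
E [α=-∞,β=-13]: v=-13 after child 1 ≥ β → β-cutoff, skip 1
Root [α=-∞,β=+∞]: v=-13
Leaves evaluated: 6 of 7.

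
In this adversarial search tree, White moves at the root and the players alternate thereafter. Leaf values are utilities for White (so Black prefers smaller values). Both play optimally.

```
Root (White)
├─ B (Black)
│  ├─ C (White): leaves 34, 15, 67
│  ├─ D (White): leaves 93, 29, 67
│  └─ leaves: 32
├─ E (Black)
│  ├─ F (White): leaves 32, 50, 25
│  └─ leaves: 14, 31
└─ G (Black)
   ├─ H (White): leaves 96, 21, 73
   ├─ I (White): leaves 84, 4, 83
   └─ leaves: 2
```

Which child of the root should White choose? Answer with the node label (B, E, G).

C (White): max(34, 15, 67) = 67
D (White): max(93, 29, 67) = 93
B (Black): min(67, 93, 32) = 32
F (White): max(32, 50, 25) = 50
E (Black): min(50, 14, 31) = 14
H (White): max(96, 21, 73) = 96
I (White): max(84, 4, 83) = 84
G (Black): min(96, 84, 2) = 2
Root (White): max(32, 14, 2) = 32
White picks the child with the highest value: B (value 32).

B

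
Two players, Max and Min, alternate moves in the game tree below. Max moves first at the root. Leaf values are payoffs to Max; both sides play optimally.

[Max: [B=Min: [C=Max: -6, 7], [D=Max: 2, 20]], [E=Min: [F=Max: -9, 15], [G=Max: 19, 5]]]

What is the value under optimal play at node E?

F: max(-9, 15) = 15
G: max(19, 5) = 19
E: min(15, 19) = 15

15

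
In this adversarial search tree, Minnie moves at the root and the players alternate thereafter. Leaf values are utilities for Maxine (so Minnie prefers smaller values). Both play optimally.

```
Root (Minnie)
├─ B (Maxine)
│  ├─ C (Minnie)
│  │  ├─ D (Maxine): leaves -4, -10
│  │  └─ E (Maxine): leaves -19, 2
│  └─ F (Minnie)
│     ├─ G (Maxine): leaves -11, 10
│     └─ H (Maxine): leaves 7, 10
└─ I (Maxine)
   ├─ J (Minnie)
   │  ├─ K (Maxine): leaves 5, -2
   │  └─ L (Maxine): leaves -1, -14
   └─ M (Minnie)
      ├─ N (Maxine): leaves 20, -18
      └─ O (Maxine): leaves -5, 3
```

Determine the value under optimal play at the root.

3

D (Maxine): max(-4, -10) = -4
E (Maxine): max(-19, 2) = 2
C (Minnie): min(-4, 2) = -4
G (Maxine): max(-11, 10) = 10
H (Maxine): max(7, 10) = 10
F (Minnie): min(10, 10) = 10
B (Maxine): max(-4, 10) = 10
K (Maxine): max(5, -2) = 5
L (Maxine): max(-1, -14) = -1
J (Minnie): min(5, -1) = -1
N (Maxine): max(20, -18) = 20
O (Maxine): max(-5, 3) = 3
M (Minnie): min(20, 3) = 3
I (Maxine): max(-1, 3) = 3
Root (Minnie): min(10, 3) = 3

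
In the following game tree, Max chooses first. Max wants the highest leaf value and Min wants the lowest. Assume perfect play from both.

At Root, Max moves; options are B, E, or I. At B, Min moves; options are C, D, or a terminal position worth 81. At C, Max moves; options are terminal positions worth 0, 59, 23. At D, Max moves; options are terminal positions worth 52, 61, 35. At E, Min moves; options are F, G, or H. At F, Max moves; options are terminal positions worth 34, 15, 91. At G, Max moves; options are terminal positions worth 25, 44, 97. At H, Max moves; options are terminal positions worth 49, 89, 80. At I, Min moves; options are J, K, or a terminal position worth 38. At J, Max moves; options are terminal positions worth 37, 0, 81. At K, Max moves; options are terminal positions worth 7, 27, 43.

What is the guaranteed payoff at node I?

38

J: max(37, 0, 81) = 81
K: max(7, 27, 43) = 43
I: min(81, 43, 38) = 38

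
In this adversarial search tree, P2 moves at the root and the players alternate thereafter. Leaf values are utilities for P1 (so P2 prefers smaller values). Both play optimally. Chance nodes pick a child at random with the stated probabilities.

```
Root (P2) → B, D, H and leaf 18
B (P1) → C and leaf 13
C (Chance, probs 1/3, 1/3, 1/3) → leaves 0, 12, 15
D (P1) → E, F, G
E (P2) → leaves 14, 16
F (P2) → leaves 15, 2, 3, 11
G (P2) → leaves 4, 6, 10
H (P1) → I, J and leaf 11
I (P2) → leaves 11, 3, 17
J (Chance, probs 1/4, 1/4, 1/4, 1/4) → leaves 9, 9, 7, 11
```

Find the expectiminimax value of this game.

C (Chance): 1/3·0 + 1/3·12 + 1/3·15 = 9
B (P1): max(9, 13) = 13
E (P2): min(14, 16) = 14
F (P2): min(15, 2, 3, 11) = 2
G (P2): min(4, 6, 10) = 4
D (P1): max(14, 2, 4) = 14
I (P2): min(11, 3, 17) = 3
J (Chance): 1/4·9 + 1/4·9 + 1/4·7 + 1/4·11 = 9
H (P1): max(3, 9, 11) = 11
Root (P2): min(13, 14, 11, 18) = 11

11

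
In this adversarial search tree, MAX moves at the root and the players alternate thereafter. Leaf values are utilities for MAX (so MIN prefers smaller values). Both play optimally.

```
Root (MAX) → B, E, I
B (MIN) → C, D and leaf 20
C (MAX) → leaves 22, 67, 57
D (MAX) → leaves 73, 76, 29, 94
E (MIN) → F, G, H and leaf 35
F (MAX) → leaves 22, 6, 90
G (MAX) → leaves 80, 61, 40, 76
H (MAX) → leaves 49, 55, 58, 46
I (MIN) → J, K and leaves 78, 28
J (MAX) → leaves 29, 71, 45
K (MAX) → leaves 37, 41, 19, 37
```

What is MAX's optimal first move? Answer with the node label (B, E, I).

E

C (MAX): max(22, 67, 57) = 67
D (MAX): max(73, 76, 29, 94) = 94
B (MIN): min(67, 94, 20) = 20
F (MAX): max(22, 6, 90) = 90
G (MAX): max(80, 61, 40, 76) = 80
H (MAX): max(49, 55, 58, 46) = 58
E (MIN): min(90, 80, 58, 35) = 35
J (MAX): max(29, 71, 45) = 71
K (MAX): max(37, 41, 19, 37) = 41
I (MIN): min(71, 41, 78, 28) = 28
Root (MAX): max(20, 35, 28) = 35
MAX picks the child with the highest value: E (value 35).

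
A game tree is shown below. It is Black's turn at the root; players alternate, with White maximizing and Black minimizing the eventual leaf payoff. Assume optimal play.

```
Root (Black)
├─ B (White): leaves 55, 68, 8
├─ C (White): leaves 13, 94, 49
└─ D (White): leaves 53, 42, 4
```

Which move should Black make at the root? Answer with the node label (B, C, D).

D

B (White): max(55, 68, 8) = 68
C (White): max(13, 94, 49) = 94
D (White): max(53, 42, 4) = 53
Root (Black): min(68, 94, 53) = 53
Black picks the child with the lowest value: D (value 53).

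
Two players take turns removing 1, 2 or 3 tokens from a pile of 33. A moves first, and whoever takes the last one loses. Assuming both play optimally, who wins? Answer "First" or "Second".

Positions where the player to move wins (W) vs loses (L):
i:   0  1  2  3  4  5  6  7  8  9 10 11 12 13 14 15 16 17 18 19 20 21 22 23 24 25 26 27 28 29 30 31 32 33
     W  L  W  W  W  L  W  W  W  L  W  W  W  L  W  W  W  L  W  W  W  L  W  W  W  L  W  W  W  L  W  W  W  L
Position 33 is L, so the second player wins.

Second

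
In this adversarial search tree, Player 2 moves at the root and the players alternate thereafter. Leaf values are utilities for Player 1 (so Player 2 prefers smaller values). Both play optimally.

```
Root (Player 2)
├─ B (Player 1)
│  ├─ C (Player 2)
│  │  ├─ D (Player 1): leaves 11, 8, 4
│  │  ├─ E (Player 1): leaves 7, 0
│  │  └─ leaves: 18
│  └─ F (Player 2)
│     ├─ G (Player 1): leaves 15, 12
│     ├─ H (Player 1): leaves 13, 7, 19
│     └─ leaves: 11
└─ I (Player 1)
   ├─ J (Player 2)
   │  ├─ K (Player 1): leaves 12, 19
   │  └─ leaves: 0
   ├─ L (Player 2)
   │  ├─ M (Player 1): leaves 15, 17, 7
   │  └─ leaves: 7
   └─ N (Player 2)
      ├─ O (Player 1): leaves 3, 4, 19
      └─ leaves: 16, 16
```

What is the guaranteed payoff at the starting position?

11

D (Player 1): max(11, 8, 4) = 11
E (Player 1): max(7, 0) = 7
C (Player 2): min(11, 7, 18) = 7
G (Player 1): max(15, 12) = 15
H (Player 1): max(13, 7, 19) = 19
F (Player 2): min(15, 19, 11) = 11
B (Player 1): max(7, 11) = 11
K (Player 1): max(12, 19) = 19
J (Player 2): min(19, 0) = 0
M (Player 1): max(15, 17, 7) = 17
L (Player 2): min(17, 7) = 7
O (Player 1): max(3, 4, 19) = 19
N (Player 2): min(19, 16, 16) = 16
I (Player 1): max(0, 7, 16) = 16
Root (Player 2): min(11, 16) = 11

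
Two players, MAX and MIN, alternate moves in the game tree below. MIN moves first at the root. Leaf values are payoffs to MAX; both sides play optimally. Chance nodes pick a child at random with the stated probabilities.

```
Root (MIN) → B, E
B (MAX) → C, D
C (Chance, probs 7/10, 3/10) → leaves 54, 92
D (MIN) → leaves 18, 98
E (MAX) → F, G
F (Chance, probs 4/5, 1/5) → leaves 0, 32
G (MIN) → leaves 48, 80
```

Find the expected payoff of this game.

C (Chance): 7/10·54 + 3/10·92 = 65.4
D (MIN): min(18, 98) = 18
B (MAX): max(65.4, 18) = 65.4
F (Chance): 4/5·0 + 1/5·32 = 6.4
G (MIN): min(48, 80) = 48
E (MAX): max(6.4, 48) = 48
Root (MIN): min(65.4, 48) = 48

48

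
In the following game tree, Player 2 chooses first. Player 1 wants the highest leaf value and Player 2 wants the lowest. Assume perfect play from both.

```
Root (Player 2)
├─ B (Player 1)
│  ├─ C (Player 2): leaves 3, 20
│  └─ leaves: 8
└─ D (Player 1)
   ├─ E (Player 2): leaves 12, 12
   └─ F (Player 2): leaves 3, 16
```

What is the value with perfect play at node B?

C: min(3, 20) = 3
B: max(3, 8) = 8

8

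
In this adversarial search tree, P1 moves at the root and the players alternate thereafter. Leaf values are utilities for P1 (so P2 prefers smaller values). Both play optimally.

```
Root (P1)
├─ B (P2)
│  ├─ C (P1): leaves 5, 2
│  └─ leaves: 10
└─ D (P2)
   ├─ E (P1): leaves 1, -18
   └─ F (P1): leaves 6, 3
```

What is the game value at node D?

E: max(1, -18) = 1
F: max(6, 3) = 6
D: min(1, 6) = 1

1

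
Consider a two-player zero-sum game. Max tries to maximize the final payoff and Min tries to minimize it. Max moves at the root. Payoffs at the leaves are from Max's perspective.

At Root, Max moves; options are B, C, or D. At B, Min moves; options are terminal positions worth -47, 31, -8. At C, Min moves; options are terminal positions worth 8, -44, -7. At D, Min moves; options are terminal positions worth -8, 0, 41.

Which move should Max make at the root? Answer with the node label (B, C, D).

D

B (Min): min(-47, 31, -8) = -47
C (Min): min(8, -44, -7) = -44
D (Min): min(-8, 0, 41) = -8
Root (Max): max(-47, -44, -8) = -8
Max picks the child with the highest value: D (value -8).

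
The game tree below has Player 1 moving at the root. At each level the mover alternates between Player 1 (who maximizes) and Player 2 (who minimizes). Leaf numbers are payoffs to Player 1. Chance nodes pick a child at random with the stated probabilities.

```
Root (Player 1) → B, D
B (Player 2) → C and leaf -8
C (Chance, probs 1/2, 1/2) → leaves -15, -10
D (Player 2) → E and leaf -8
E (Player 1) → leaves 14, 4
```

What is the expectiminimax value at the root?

C (Chance): 1/2·-15 + 1/2·-10 = -12.5
B (Player 2): min(-12.5, -8) = -12.5
E (Player 1): max(14, 4) = 14
D (Player 2): min(14, -8) = -8
Root (Player 1): max(-12.5, -8) = -8

-8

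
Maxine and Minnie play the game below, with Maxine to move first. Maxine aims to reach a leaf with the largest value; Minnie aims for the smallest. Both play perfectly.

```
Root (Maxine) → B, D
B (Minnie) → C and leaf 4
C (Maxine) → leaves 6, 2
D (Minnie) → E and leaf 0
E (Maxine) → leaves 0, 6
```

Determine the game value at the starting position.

4

C (Maxine): max(6, 2) = 6
B (Minnie): min(6, 4) = 4
E (Maxine): max(0, 6) = 6
D (Minnie): min(6, 0) = 0
Root (Maxine): max(4, 0) = 4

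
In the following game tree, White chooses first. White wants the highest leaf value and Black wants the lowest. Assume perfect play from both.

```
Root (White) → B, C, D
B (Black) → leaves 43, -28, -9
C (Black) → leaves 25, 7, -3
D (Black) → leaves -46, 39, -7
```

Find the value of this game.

B (Black): min(43, -28, -9) = -28
C (Black): min(25, 7, -3) = -3
D (Black): min(-46, 39, -7) = -46
Root (White): max(-28, -3, -46) = -3

-3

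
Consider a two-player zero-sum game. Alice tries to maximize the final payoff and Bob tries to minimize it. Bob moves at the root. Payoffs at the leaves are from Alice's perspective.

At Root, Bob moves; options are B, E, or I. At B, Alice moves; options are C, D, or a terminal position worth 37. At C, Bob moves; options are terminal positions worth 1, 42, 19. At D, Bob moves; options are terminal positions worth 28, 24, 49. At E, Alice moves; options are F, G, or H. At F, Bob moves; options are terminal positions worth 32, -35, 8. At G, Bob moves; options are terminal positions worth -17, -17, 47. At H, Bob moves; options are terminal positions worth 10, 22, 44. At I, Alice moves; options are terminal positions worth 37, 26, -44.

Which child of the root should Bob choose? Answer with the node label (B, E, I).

E

C (Bob): min(1, 42, 19) = 1
D (Bob): min(28, 24, 49) = 24
B (Alice): max(1, 24, 37) = 37
F (Bob): min(32, -35, 8) = -35
G (Bob): min(-17, -17, 47) = -17
H (Bob): min(10, 22, 44) = 10
E (Alice): max(-35, -17, 10) = 10
I (Alice): max(37, 26, -44) = 37
Root (Bob): min(37, 10, 37) = 10
Bob picks the child with the lowest value: E (value 10).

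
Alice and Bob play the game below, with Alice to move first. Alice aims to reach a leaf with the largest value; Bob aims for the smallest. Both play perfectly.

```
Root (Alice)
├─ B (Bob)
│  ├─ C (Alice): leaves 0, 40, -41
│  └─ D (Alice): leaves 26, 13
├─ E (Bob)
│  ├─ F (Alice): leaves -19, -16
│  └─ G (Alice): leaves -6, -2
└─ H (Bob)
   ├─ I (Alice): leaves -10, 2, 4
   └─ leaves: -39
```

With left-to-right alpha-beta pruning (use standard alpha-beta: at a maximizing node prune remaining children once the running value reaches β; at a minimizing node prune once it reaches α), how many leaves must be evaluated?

C [α=-∞,β=+∞]: v=40
D [α=-∞,β=40]: v=26
B [α=-∞,β=+∞]: v=26
F [α=26,β=+∞]: v=-16
E [α=26,β=+∞]: v=-16 after child 1 ≤ α → α-cutoff, skip 1
I [α=26,β=+∞]: v=4
H [α=26,β=+∞]: v=4 after child 1 ≤ α → α-cutoff, skip 1
Root [α=-∞,β=+∞]: v=26
Leaves evaluated: 10 of 13.

10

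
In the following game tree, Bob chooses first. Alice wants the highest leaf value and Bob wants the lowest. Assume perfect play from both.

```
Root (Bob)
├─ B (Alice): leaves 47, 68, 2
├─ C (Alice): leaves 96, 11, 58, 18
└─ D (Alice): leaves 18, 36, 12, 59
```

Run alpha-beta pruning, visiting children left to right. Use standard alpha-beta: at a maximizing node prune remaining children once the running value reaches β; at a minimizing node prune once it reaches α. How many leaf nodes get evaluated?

8

B [α=-∞,β=+∞]: v=68
C [α=-∞,β=68]: v=96 after child 1 ≥ β → β-cutoff, skip 3
D [α=-∞,β=68]: v=59
Root [α=-∞,β=+∞]: v=59
Leaves evaluated: 8 of 11.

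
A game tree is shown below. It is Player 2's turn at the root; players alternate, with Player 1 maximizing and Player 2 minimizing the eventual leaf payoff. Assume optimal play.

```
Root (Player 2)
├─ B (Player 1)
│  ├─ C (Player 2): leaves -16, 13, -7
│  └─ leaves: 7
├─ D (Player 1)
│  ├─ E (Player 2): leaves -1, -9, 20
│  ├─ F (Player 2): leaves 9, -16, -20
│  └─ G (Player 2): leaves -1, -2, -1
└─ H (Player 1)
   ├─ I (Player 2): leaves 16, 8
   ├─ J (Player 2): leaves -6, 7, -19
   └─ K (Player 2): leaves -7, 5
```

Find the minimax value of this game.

-2

C (Player 2): min(-16, 13, -7) = -16
B (Player 1): max(-16, 7) = 7
E (Player 2): min(-1, -9, 20) = -9
F (Player 2): min(9, -16, -20) = -20
G (Player 2): min(-1, -2, -1) = -2
D (Player 1): max(-9, -20, -2) = -2
I (Player 2): min(16, 8) = 8
J (Player 2): min(-6, 7, -19) = -19
K (Player 2): min(-7, 5) = -7
H (Player 1): max(8, -19, -7) = 8
Root (Player 2): min(7, -2, 8) = -2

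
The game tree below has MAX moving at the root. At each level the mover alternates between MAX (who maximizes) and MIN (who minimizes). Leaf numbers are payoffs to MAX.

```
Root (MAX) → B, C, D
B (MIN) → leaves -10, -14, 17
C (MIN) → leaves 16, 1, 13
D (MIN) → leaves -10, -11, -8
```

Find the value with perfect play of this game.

1

B (MIN): min(-10, -14, 17) = -14
C (MIN): min(16, 1, 13) = 1
D (MIN): min(-10, -11, -8) = -11
Root (MAX): max(-14, 1, -11) = 1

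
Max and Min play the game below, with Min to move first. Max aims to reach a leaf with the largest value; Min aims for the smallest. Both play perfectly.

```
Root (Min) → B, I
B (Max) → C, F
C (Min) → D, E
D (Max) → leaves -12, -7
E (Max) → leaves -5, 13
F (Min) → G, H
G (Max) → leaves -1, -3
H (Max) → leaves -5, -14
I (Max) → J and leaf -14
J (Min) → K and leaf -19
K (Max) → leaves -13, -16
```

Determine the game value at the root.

-14

D (Max): max(-12, -7) = -7
E (Max): max(-5, 13) = 13
C (Min): min(-7, 13) = -7
G (Max): max(-1, -3) = -1
H (Max): max(-5, -14) = -5
F (Min): min(-1, -5) = -5
B (Max): max(-7, -5) = -5
K (Max): max(-13, -16) = -13
J (Min): min(-13, -19) = -19
I (Max): max(-19, -14) = -14
Root (Min): min(-5, -14) = -14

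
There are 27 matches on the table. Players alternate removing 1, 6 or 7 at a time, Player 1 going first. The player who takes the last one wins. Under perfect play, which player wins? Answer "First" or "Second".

W/L table (W = player to move can force a win):
i:   0  1  2  3  4  5  6  7  8  9 10 11 12 13 14 15 16 17 18 19 20 21 22 23 24 25 26 27
     L  W  L  W  L  W  W  W  W  W  W  W  L  W  L  W  L  W  W  W  W  W  W  W  L  W  L  W
Position 27 is W, so the first player wins.

First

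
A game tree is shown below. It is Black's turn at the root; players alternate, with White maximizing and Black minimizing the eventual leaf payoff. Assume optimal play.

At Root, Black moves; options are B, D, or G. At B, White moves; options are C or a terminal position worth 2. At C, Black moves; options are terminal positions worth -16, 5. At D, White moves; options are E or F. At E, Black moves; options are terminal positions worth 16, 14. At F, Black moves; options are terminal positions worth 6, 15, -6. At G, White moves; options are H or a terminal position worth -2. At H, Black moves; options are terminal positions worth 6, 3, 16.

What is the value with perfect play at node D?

E: min(16, 14) = 14
F: min(6, 15, -6) = -6
D: max(14, -6) = 14

14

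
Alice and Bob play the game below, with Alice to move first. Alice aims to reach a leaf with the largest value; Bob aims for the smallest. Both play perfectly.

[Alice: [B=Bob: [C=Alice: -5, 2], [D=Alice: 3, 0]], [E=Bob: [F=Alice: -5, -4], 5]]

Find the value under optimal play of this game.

C (Alice): max(-5, 2) = 2
D (Alice): max(3, 0) = 3
B (Bob): min(2, 3) = 2
F (Alice): max(-5, -4) = -4
E (Bob): min(-4, 5) = -4
Root (Alice): max(2, -4) = 2

2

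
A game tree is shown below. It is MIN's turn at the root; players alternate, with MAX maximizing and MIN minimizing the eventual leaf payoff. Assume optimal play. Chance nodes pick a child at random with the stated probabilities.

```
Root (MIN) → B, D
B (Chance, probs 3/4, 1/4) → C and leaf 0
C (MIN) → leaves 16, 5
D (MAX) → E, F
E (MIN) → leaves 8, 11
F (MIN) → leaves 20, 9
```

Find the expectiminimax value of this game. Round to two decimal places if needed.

C (MIN): min(16, 5) = 5
B (Chance): 3/4·5 + 1/4·0 = 3.75
E (MIN): min(8, 11) = 8
F (MIN): min(20, 9) = 9
D (MAX): max(8, 9) = 9
Root (MIN): min(3.75, 9) = 3.75

3.75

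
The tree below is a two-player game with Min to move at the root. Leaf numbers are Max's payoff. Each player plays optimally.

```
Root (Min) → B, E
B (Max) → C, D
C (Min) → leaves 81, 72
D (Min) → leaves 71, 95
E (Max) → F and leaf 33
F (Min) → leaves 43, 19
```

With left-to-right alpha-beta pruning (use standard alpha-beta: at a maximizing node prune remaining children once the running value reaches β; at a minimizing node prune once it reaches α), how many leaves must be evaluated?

6

C [α=-∞,β=+∞]: v=72
D [α=72,β=+∞]: v=71 after child 1 ≤ α → α-cutoff, skip 1
B [α=-∞,β=+∞]: v=72
F [α=-∞,β=72]: v=19
E [α=-∞,β=72]: v=33
Root [α=-∞,β=+∞]: v=33
Leaves evaluated: 6 of 7.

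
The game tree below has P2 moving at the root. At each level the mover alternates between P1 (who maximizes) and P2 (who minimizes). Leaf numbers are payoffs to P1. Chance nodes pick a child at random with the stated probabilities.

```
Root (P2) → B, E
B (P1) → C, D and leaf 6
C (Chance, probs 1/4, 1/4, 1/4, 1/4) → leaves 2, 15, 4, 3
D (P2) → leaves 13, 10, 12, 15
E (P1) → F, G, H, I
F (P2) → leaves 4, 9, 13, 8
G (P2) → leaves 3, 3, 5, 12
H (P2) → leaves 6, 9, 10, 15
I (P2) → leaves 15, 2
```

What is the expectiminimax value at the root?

C (Chance): 1/4·2 + 1/4·15 + 1/4·4 + 1/4·3 = 6
D (P2): min(13, 10, 12, 15) = 10
B (P1): max(6, 10, 6) = 10
F (P2): min(4, 9, 13, 8) = 4
G (P2): min(3, 3, 5, 12) = 3
H (P2): min(6, 9, 10, 15) = 6
I (P2): min(15, 2) = 2
E (P1): max(4, 3, 6, 2) = 6
Root (P2): min(10, 6) = 6

6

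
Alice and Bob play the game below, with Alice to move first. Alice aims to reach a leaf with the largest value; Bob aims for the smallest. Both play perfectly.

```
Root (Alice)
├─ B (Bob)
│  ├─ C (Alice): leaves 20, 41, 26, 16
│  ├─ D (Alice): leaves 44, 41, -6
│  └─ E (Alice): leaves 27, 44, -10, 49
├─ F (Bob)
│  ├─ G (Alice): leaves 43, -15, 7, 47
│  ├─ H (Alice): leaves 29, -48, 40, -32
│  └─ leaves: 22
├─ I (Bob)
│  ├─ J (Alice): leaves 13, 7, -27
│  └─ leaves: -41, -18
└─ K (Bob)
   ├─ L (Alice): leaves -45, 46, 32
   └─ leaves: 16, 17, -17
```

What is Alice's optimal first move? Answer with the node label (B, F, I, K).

C (Alice): max(20, 41, 26, 16) = 41
D (Alice): max(44, 41, -6) = 44
E (Alice): max(27, 44, -10, 49) = 49
B (Bob): min(41, 44, 49) = 41
G (Alice): max(43, -15, 7, 47) = 47
H (Alice): max(29, -48, 40, -32) = 40
F (Bob): min(47, 40, 22) = 22
J (Alice): max(13, 7, -27) = 13
I (Bob): min(13, -41, -18) = -41
L (Alice): max(-45, 46, 32) = 46
K (Bob): min(46, 16, 17, -17) = -17
Root (Alice): max(41, 22, -41, -17) = 41
Alice picks the child with the highest value: B (value 41).

B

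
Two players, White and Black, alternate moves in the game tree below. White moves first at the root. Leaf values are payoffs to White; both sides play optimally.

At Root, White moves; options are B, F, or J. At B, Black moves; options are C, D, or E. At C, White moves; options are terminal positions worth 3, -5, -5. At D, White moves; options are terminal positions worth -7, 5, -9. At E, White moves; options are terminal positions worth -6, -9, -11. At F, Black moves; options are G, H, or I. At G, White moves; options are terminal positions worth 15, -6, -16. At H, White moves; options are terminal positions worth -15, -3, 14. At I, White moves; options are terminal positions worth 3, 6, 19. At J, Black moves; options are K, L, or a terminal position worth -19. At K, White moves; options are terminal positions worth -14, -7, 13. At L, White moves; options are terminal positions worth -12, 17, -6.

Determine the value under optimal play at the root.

14

C (White): max(3, -5, -5) = 3
D (White): max(-7, 5, -9) = 5
E (White): max(-6, -9, -11) = -6
B (Black): min(3, 5, -6) = -6
G (White): max(15, -6, -16) = 15
H (White): max(-15, -3, 14) = 14
I (White): max(3, 6, 19) = 19
F (Black): min(15, 14, 19) = 14
K (White): max(-14, -7, 13) = 13
L (White): max(-12, 17, -6) = 17
J (Black): min(13, 17, -19) = -19
Root (White): max(-6, 14, -19) = 14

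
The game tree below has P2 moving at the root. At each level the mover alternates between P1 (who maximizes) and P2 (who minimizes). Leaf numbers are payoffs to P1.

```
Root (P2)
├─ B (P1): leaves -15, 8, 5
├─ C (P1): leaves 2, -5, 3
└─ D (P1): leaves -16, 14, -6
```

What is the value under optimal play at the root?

B (P1): max(-15, 8, 5) = 8
C (P1): max(2, -5, 3) = 3
D (P1): max(-16, 14, -6) = 14
Root (P2): min(8, 3, 14) = 3

3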